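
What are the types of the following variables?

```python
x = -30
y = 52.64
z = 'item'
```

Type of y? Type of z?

y is float; z is str

float, str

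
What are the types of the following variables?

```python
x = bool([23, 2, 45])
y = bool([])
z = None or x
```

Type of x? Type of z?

bool() returns bool; None or <bool> returns the bool

bool, bool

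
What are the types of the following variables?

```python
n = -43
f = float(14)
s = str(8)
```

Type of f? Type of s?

f is float; s is str

float, str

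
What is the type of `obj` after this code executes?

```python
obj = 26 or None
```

'or' returns first truthy value (26, int)

int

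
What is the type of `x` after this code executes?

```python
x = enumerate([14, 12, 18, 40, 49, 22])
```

enumerate() returns an enumerate iterator object

enumerate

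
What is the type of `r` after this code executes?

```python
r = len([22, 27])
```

len() always returns int

int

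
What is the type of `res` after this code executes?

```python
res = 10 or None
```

'or' returns first truthy value (10, int)

int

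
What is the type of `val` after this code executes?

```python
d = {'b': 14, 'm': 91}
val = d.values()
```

.values() returns a dict_values view object

dict_values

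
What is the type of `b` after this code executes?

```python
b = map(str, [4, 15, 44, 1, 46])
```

map() returns a map iterator object

map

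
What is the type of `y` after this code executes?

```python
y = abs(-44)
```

abs() of int returns int

int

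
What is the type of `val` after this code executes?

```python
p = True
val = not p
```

'not' always returns bool

bool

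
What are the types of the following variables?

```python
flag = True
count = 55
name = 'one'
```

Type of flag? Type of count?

flag is bool; count is int

bool, int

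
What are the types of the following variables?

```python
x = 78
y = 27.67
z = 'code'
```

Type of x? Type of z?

x is int; z is str

int, str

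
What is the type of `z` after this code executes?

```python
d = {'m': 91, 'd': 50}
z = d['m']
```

Accessing dict[str, int] with key 'm' returns int value 91

int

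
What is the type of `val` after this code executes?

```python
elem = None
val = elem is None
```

'is' comparison returns bool

bool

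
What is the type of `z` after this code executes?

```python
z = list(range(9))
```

list(range(...)) returns list

list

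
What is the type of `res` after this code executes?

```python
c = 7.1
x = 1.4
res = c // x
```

float // float returns float (floor division preserves float type)

float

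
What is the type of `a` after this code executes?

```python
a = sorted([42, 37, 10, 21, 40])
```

sorted() always returns list

list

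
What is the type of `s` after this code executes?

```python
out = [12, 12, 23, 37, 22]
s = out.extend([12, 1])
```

list.extend() returns None

NoneType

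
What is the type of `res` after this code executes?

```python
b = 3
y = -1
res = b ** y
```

int ** negative int returns float

float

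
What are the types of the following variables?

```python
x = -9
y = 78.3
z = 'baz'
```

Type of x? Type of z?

x is int; z is str

int, str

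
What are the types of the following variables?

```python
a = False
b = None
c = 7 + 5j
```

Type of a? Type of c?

a is bool; c is complex

bool, complex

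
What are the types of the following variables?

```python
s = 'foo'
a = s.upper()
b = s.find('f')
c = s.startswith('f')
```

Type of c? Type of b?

str.startswith() returns bool; str.find() returns int

bool, int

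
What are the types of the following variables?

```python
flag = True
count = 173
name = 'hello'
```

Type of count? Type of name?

count is int; name is str

int, str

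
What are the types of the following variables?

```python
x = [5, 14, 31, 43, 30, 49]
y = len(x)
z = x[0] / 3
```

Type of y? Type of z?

len() returns int; int / int returns float

int, float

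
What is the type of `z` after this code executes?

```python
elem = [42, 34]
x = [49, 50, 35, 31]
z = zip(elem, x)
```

zip() returns a zip iterator object

zip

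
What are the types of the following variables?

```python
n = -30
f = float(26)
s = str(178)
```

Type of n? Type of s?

n is int; s is str

int, str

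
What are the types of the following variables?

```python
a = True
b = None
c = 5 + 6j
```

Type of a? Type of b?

a is bool; b is NoneType

bool, NoneType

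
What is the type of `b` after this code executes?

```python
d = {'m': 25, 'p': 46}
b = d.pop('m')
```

dict.pop() returns the value (int)

int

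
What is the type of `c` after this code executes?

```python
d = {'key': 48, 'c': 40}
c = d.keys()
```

.keys() returns a dict_keys view object

dict_keys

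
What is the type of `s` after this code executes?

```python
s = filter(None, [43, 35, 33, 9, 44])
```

filter() returns a filter iterator object

filter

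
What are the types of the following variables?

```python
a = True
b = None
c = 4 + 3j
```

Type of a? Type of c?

a is bool; c is complex

bool, complex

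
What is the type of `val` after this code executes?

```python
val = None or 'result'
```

'or' with None returns the other value ('result', str)

str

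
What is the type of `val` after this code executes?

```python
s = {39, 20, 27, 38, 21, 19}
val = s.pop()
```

Popping from a set of ints returns int

int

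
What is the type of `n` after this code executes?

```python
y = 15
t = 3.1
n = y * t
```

int * float returns float (15 * 3.1 = 46.5)

float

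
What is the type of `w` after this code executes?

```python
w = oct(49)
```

oct() returns str representation

str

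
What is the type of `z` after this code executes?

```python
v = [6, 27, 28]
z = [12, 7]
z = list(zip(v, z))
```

list(zip(...)) returns a list of tuples

list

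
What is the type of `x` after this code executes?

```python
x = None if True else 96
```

Ternary: condition is True, if branch (None) taken → NoneType

NoneType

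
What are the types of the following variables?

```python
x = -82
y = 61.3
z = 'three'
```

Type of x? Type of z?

x is int; z is str

int, str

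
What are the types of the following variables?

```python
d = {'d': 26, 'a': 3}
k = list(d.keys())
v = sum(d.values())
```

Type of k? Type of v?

list(...) returns list; sum of int values returns int

list, int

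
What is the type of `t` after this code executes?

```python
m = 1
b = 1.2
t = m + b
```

int + float returns float (1 + 1.2 = 2.2)

float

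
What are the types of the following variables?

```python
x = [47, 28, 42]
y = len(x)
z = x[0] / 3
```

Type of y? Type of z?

len() returns int; int / int returns float

int, float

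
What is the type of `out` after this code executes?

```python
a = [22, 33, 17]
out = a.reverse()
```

list.reverse() returns None

NoneType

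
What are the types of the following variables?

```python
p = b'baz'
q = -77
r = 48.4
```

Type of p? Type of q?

p is bytes; q is int

bytes, int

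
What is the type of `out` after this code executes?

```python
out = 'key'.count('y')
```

str.count() returns int

int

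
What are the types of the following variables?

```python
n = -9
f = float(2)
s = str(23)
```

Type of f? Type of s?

f is float; s is str

float, str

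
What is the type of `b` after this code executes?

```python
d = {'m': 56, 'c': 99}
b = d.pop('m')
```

dict.pop() returns the value (int)

int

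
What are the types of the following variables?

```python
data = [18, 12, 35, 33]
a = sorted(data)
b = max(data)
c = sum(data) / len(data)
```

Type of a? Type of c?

sorted() returns list; int / int returns float

list, float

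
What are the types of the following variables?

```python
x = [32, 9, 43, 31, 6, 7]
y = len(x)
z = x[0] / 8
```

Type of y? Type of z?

len() returns int; int / int returns float

int, float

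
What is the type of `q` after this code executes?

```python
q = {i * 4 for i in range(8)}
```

A set comprehension {expr for x in iterable} produces a set

set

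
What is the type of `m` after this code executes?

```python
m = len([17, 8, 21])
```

len() always returns int

int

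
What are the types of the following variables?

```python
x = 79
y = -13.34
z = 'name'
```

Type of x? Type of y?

x is int; y is float

int, float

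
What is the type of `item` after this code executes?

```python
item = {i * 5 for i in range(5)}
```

A set comprehension {expr for x in iterable} produces a set

set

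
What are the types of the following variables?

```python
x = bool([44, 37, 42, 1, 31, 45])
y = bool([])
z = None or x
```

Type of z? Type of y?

None or <bool> returns the bool; bool() returns bool

bool, bool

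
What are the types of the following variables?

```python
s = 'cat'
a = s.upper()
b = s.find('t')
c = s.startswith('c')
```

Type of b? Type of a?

str.find() returns int; str.upper() returns str

int, str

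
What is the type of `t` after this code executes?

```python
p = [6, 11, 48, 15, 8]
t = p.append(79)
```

list.append() returns None (mutates in place)

NoneType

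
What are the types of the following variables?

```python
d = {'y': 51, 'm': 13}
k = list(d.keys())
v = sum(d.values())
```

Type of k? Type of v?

list(...) returns list; sum of int values returns int

list, int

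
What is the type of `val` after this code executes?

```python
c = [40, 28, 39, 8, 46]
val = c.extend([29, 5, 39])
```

list.extend() returns None

NoneType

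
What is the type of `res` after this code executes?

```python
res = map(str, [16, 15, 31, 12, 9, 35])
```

map() returns a map iterator object

map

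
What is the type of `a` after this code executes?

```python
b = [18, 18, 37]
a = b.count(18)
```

list.count() returns int

int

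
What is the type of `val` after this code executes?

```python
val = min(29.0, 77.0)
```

min() of floats returns float

float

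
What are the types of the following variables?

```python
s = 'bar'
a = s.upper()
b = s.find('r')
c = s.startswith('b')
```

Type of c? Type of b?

str.startswith() returns bool; str.find() returns int

bool, int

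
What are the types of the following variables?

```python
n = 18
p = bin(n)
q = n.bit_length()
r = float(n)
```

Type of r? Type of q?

float() returns float; int.bit_length() returns int

float, int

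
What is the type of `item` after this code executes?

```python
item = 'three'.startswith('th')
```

str.startswith() returns bool

bool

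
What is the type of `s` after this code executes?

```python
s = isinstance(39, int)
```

isinstance() returns bool

bool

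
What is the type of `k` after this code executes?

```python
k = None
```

None has type NoneType

NoneType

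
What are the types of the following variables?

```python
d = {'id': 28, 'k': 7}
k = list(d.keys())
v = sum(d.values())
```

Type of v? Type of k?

sum of int values returns int; list(...) returns list

int, list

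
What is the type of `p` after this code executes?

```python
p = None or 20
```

'or' with None returns the other value (20, int)

int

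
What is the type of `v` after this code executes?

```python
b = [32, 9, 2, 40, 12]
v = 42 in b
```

'in' operator returns bool

bool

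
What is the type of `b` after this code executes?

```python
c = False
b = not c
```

'not' always returns bool

bool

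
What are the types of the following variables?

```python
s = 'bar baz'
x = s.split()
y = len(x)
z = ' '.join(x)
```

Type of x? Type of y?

str.split() returns list; len() returns int

list, int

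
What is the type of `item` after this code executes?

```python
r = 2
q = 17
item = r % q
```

int % int returns int (2 % 17 = 2)

int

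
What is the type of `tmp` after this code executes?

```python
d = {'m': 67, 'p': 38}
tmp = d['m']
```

Accessing dict[str, int] with key 'm' returns int value 67

int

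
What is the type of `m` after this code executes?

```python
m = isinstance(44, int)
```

isinstance() returns bool

bool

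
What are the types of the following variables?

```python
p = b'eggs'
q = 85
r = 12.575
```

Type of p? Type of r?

p is bytes; r is float

bytes, float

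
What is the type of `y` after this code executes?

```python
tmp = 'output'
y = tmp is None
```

'is' comparison returns bool

bool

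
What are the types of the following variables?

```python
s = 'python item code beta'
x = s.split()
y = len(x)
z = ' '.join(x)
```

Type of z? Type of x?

str.join() returns str; str.split() returns list

str, list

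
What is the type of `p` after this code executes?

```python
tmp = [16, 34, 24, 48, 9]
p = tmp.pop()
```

list.pop() returns the popped element (int here)

int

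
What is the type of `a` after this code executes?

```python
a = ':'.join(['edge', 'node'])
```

str.join() returns str

str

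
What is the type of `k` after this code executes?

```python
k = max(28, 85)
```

max() of ints returns int

int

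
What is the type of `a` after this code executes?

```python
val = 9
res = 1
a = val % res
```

int % int returns int (9 % 1 = 0)

int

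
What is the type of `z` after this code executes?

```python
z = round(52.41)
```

round() with no ndigits arg returns int

int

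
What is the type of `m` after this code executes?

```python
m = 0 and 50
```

'and' returns the first falsy value (0, which is int)

int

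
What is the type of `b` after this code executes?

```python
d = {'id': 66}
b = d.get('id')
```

dict.get() returns the value (int) when key is found

int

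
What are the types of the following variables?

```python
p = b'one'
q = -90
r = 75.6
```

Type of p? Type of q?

p is bytes; q is int

bytes, int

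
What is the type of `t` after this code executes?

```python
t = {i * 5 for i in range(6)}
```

A set comprehension {expr for x in iterable} produces a set

set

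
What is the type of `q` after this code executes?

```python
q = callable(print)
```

callable() returns bool

bool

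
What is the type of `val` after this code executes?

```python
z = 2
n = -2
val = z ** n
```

int ** negative int returns float

float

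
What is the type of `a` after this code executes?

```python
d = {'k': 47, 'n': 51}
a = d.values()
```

.values() returns a dict_values view object

dict_values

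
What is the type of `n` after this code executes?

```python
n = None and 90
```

'and' returns first falsy value (None)

NoneType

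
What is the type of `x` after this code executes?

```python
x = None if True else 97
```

Ternary: condition is True, if branch (None) taken → NoneType

NoneType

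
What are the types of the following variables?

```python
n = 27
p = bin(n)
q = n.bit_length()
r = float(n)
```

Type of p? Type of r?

bin() returns str; float() returns float

str, float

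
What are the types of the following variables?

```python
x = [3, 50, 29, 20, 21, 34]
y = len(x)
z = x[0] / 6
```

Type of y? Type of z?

len() returns int; int / int returns float

int, float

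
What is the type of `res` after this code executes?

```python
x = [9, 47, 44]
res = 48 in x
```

'in' operator returns bool

bool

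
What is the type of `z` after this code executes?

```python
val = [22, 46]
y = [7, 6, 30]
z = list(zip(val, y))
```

list(zip(...)) returns a list of tuples

list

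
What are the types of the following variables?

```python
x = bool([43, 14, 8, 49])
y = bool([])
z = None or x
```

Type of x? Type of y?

bool() returns bool; bool() returns bool

bool, bool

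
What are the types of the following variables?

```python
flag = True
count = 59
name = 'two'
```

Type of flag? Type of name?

flag is bool; name is str

bool, str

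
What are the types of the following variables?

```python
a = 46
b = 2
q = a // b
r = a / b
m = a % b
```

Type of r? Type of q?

int / int returns float; int // int returns int

float, int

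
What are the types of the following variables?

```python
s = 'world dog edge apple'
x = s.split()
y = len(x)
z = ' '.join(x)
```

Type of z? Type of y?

str.join() returns str; len() returns int

str, int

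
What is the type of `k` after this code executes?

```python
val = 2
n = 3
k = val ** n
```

int ** positive int returns int (2 ** 3 = 8)

int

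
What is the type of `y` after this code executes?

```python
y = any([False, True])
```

any() returns bool

bool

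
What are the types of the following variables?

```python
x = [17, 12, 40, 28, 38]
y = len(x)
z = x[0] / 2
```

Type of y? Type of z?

len() returns int; int / int returns float

int, float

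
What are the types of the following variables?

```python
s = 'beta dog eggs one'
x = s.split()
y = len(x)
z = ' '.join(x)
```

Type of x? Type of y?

str.split() returns list; len() returns int

list, int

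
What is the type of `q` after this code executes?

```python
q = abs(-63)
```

abs() of int returns int

int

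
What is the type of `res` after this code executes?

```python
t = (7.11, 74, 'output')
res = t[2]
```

Index 2 of tuple is 'output' which is str

str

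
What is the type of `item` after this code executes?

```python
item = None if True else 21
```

Ternary: condition is True, if branch (None) taken → NoneType

NoneType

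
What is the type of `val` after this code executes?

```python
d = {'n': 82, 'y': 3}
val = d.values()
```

.values() returns a dict_values view object

dict_values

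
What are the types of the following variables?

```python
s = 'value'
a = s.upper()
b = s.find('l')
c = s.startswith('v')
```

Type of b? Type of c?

str.find() returns int; str.startswith() returns bool

int, bool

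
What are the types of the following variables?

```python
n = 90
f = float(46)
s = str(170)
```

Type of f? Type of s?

f is float; s is str

float, str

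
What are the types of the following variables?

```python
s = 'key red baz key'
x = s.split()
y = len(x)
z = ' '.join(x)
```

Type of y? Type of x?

len() returns int; str.split() returns list

int, list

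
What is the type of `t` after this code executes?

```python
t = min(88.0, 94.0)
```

min() of floats returns float

float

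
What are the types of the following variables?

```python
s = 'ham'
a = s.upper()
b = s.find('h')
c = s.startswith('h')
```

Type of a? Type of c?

str.upper() returns str; str.startswith() returns bool

str, bool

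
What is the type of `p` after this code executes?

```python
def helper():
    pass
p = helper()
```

A function with no return statement returns None

NoneType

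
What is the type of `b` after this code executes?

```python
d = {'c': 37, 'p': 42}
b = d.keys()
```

.keys() returns a dict_keys view object

dict_keys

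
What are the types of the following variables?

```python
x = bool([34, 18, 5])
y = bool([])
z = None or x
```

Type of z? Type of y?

None or <bool> returns the bool; bool() returns bool

bool, bool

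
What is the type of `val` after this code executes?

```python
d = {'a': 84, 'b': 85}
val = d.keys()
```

.keys() returns a dict_keys view object

dict_keys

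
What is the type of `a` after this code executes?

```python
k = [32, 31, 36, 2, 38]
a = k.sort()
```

list.sort() returns None (sorts in place)

NoneType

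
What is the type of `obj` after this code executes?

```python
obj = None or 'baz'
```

'or' with None returns the other value ('baz', str)

str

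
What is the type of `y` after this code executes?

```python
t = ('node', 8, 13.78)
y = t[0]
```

Index 0 of tuple is 'node' which is str

str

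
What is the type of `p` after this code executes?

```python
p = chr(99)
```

chr() returns str (single character)

str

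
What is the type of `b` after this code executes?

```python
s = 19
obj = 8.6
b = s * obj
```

int * float returns float (19 * 8.6 = 163.4)

float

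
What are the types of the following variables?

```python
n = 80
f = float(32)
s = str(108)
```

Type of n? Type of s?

n is int; s is str

int, str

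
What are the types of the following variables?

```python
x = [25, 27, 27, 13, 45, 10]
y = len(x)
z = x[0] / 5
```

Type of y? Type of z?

len() returns int; int / int returns float

int, float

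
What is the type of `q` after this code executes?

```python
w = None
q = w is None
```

'is' comparison returns bool

bool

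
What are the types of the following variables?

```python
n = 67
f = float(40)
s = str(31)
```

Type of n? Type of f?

n is int; f is float

int, float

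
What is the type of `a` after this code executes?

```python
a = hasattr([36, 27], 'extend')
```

hasattr() returns bool

bool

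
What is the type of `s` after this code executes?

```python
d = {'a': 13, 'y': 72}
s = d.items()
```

dict.items() returns a dict_items view

dict_items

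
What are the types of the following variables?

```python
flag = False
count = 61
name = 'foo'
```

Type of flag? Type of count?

flag is bool; count is int

bool, int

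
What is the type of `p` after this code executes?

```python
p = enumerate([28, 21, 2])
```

enumerate() returns an enumerate iterator object

enumerate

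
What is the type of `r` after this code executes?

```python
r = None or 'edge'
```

'or' with None returns the other value ('edge', str)

str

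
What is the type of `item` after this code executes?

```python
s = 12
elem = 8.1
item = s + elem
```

int + float returns float (12 + 8.1 = 20.1)

float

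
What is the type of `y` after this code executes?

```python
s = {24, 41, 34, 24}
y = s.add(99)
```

set.add() returns None (mutates in place)

NoneType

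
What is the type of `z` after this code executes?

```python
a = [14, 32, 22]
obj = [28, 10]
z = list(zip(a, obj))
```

list(zip(...)) returns a list of tuples

list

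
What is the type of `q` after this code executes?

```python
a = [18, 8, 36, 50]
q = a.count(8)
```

list.count() returns int

int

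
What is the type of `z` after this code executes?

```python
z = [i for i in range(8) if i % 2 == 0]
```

A list comprehension [...] produces a list

list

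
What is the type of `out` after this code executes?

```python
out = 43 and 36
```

'and' returns the last value when all truthy (36, which is int)

int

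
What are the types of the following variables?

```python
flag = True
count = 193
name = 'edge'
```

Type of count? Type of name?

count is int; name is str

int, str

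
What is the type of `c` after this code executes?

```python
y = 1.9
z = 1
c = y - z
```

float - int returns float (1.9 - 1 = 0.9)

float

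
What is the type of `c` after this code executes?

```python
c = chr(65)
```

chr() returns str (single character)

str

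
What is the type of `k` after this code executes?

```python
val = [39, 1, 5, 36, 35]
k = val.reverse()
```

list.reverse() returns None

NoneType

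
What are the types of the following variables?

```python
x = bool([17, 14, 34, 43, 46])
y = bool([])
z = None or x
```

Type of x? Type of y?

bool() returns bool; bool() returns bool

bool, bool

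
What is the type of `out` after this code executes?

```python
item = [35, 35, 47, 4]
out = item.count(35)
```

list.count() returns int

int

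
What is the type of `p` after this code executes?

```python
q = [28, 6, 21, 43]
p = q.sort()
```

list.sort() returns None (sorts in place)

NoneType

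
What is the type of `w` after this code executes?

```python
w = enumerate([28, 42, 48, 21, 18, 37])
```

enumerate() returns an enumerate iterator object

enumerate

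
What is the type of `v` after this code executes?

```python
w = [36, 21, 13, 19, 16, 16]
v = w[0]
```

Indexing a list of ints returns int (w[0] = 36)

int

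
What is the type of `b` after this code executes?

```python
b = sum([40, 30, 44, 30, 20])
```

sum() of ints returns int

int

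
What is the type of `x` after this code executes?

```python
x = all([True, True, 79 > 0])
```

all() returns bool

bool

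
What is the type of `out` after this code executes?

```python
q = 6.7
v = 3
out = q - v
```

float - int returns float (6.7 - 3 = 3.7)

float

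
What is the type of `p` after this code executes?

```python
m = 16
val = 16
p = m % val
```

int % int returns int (16 % 16 = 0)

int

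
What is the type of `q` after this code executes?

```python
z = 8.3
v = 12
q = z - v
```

float - int returns float (8.3 - 12 = -3.7)

float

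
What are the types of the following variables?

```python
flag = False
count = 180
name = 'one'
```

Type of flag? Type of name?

flag is bool; name is str

bool, str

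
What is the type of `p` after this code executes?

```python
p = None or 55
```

'or' with None returns the other value (55, int)

int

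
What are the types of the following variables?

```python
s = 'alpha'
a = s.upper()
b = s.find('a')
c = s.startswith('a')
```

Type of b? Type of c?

str.find() returns int; str.startswith() returns bool

int, bool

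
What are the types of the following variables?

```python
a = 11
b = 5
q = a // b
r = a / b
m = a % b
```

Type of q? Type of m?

int // int returns int; int % int returns int

int, int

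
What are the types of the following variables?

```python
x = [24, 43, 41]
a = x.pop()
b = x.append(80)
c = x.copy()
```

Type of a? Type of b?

list.pop() returns the element (int); list.append() returns None

int, NoneType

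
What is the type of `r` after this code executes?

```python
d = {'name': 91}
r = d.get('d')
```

dict.get() returns None when key 'd' is not found and no default given

NoneType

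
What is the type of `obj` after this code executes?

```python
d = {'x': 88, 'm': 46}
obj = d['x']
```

Accessing dict[str, int] with key 'x' returns int value 88

int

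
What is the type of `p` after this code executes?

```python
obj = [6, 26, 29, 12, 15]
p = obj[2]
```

Indexing a list of ints returns int (obj[2] = 29)

int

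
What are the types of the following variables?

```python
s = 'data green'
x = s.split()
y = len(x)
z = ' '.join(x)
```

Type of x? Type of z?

str.split() returns list; str.join() returns str

list, str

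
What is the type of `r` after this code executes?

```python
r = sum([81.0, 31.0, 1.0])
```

sum() of floats returns float

float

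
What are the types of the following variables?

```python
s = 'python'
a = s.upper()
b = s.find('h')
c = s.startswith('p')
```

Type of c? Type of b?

str.startswith() returns bool; str.find() returns int

bool, int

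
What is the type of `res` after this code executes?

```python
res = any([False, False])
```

any() returns bool

bool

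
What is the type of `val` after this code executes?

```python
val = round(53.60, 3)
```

round() with ndigits arg returns float

float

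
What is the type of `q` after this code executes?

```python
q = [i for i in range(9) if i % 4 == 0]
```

A list comprehension [...] produces a list

list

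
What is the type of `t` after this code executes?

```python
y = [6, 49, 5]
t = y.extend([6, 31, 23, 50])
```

list.extend() returns None

NoneType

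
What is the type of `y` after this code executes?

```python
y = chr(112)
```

chr() returns str (single character)

str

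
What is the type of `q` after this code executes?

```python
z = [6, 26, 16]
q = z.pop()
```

list.pop() returns the popped element (int here)

int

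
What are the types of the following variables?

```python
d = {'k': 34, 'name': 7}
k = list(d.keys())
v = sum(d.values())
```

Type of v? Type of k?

sum of int values returns int; list(...) returns list

int, list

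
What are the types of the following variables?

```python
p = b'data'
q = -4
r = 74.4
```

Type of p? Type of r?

p is bytes; r is float

bytes, float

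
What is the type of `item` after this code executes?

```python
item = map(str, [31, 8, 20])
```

map() returns a map iterator object

map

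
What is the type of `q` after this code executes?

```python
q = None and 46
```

'and' returns first falsy value (None)

NoneType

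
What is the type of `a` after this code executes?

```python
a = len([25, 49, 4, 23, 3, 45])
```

len() always returns int

int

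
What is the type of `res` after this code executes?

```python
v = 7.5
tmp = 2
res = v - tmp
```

float - int returns float (7.5 - 2 = 5.5)

float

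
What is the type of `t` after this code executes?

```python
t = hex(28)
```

hex() returns str representation

str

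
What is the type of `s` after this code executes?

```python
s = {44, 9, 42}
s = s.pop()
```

Popping from a set of ints returns int

int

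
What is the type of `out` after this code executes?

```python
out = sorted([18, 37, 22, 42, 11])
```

sorted() always returns list

list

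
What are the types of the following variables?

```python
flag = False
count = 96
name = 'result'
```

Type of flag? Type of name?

flag is bool; name is str

bool, str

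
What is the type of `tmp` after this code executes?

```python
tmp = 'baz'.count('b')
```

str.count() returns int

int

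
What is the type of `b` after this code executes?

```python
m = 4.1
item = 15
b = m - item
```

float - int returns float (4.1 - 15 = -10.9)

float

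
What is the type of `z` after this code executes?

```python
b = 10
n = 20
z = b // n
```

int // int returns int (10 // 20 = 0)

int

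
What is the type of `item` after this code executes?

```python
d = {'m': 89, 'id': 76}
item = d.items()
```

dict.items() returns a dict_items view

dict_items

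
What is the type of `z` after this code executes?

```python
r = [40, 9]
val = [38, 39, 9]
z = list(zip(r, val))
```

list(zip(...)) returns a list of tuples

list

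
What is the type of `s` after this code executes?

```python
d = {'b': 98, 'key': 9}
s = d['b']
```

Accessing dict[str, int] with key 'b' returns int value 98

int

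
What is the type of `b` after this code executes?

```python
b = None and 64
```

'and' returns first falsy value (None)

NoneType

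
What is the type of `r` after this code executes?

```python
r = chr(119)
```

chr() returns str (single character)

str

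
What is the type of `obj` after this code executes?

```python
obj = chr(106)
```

chr() returns str (single character)

str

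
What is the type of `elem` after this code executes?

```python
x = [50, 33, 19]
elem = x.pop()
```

list.pop() returns the popped element (int here)

int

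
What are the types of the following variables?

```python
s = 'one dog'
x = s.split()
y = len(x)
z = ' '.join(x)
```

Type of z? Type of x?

str.join() returns str; str.split() returns list

str, list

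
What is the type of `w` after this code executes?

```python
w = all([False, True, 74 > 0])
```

all() returns bool

bool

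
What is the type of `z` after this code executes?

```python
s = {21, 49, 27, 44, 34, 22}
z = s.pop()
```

Popping from a set of ints returns int

int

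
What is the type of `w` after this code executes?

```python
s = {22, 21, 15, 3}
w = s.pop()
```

Popping from a set of ints returns int

int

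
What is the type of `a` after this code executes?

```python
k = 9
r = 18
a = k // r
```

int // int returns int (9 // 18 = 0)

int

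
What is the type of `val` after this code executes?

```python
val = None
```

None has type NoneType

NoneType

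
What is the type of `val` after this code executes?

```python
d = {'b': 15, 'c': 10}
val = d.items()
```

dict.items() returns a dict_items view

dict_items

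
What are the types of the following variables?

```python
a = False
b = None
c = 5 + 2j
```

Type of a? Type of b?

a is bool; b is NoneType

bool, NoneType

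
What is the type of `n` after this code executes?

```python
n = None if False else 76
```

Ternary: condition is False, else branch (76) taken → int

int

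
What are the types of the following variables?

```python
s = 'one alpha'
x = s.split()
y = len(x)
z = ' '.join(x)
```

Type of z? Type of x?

str.join() returns str; str.split() returns list

str, list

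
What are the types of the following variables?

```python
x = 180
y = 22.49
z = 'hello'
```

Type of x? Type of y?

x is int; y is float

int, float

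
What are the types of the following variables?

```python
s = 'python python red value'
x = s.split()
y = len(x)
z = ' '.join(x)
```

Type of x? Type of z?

str.split() returns list; str.join() returns str

list, str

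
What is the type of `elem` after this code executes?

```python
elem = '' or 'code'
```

'or' returns first truthy value ('code', which is str)

str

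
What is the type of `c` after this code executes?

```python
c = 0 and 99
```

'and' returns the first falsy value (0, which is int)

int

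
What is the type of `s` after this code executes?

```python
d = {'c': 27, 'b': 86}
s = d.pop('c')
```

dict.pop() returns the value (int)

int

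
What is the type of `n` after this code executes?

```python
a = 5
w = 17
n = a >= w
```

Comparison operators return bool

bool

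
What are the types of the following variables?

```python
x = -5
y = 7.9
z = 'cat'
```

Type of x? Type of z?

x is int; z is str

int, str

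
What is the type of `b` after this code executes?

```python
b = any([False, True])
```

any() returns bool

bool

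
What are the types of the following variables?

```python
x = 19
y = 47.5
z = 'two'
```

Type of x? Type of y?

x is int; y is float

int, float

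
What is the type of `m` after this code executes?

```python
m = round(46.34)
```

round() with no ndigits arg returns int

int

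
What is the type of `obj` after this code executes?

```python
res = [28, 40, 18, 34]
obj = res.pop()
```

list.pop() returns the popped element (int here)

int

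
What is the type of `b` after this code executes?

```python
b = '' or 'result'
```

'or' returns first truthy value ('result', which is str)

str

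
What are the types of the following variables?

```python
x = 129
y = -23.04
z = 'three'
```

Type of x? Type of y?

x is int; y is float

int, float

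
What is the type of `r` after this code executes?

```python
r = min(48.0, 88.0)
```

min() of floats returns float

float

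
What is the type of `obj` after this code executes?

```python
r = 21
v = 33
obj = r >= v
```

Comparison operators return bool

bool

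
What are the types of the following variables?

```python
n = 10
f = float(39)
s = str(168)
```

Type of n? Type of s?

n is int; s is str

int, str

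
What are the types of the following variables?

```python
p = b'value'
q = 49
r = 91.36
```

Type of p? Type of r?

p is bytes; r is float

bytes, float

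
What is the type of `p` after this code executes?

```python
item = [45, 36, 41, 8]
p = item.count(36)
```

list.count() returns int

int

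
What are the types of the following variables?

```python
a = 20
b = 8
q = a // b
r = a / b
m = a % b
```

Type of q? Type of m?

int // int returns int; int % int returns int

int, int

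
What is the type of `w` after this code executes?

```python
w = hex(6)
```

hex() returns str representation

str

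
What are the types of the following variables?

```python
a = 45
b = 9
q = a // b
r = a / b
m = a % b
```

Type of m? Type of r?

int % int returns int; int / int returns float

int, float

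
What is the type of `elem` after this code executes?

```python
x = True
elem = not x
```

'not' always returns bool

bool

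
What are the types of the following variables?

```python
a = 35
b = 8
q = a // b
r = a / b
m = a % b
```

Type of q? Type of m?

int // int returns int; int % int returns int

int, int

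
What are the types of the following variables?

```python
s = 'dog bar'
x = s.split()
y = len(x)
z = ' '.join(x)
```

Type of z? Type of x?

str.join() returns str; str.split() returns list

str, list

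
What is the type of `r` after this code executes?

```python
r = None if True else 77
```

Ternary: condition is True, if branch (None) taken → NoneType

NoneType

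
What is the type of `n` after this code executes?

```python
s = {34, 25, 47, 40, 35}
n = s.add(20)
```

set.add() returns None (mutates in place)

NoneType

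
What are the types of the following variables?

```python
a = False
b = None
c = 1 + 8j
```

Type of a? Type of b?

a is bool; b is NoneType

bool, NoneType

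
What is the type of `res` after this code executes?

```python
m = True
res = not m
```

'not' always returns bool

bool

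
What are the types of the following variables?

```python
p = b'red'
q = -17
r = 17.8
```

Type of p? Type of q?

p is bytes; q is int

bytes, int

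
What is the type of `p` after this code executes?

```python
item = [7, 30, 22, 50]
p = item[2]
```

Indexing a list of ints returns int (item[2] = 22)

int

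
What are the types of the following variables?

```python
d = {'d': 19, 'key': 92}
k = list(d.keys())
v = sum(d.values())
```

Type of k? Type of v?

list(...) returns list; sum of int values returns int

list, int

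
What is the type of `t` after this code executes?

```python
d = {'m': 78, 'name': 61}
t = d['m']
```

Accessing dict[str, int] with key 'm' returns int value 78

int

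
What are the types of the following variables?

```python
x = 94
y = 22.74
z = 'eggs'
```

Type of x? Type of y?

x is int; y is float

int, float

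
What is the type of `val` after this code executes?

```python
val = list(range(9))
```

list(range(...)) returns list

list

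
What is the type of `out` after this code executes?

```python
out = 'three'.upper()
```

str.upper() returns str

str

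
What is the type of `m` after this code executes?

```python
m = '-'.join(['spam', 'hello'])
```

str.join() returns str

str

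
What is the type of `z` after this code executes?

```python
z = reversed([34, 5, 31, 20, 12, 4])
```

reversed() on a list returns a list_reverseiterator

list_reverseiterator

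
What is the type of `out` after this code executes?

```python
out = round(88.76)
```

round() with no ndigits arg returns int

int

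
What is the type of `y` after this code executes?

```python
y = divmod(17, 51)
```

divmod() returns a tuple (quotient, remainder)

tuple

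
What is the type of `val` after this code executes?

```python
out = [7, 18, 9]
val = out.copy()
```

list.copy() returns list

list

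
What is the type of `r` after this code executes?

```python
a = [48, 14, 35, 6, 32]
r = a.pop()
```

list.pop() returns the popped element (int here)

int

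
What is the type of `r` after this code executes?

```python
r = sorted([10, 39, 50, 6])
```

sorted() always returns list

list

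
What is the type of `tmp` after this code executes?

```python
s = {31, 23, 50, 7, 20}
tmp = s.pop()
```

Popping from a set of ints returns int

int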